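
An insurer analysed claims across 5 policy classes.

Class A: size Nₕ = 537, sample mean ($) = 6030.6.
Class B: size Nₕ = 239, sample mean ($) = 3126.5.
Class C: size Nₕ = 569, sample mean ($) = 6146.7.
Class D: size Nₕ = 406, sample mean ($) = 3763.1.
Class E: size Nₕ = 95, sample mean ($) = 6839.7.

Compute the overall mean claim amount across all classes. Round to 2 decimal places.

5233.33

x̄_st = (Σ Nₕx̄ₕ) / (Σ Nₕ) = (537·6030.6 + 239·3126.5 + 569·6146.7 + 406·3763.1 + 95·6839.7) / 1846
= 9660728.1 / 1846 = 5233.3305... → 5233.33.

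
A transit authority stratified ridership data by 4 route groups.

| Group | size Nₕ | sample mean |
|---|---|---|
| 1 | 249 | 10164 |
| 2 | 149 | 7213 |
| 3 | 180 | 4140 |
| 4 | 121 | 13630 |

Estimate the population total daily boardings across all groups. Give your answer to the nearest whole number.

Population total = Σ Nₕ·x̄ₕ (each stratum's size times its mean).
249·10164 + 149·7213 + 180·4140 + 121·13630 = 2530836 + 1074737 + 745200 + 1649230 = 6000003.

6000003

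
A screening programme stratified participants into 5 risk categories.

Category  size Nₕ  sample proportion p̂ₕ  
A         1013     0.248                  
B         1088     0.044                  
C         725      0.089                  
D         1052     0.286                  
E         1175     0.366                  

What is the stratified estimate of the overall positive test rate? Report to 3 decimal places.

N = 1013 + 1088 + 725 + 1052 + 1175 = 5053.
Overall proportion = Σ (Nₕ/N)·p̂ₕ.
Σ Nₕp̂ₕ = 251.224 + 47.872 + 64.525 + 300.872 + 430.05 = 1094.543.
1094.543 / 5053 = 0.21661... → 0.217.

0.217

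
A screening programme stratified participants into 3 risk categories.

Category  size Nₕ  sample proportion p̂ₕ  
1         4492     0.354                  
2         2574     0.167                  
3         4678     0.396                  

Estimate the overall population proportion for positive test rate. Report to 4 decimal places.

0.3297

Wₕ = Nₕ/N with N = 11744: 0.3825, 0.2192, 0.3983.
p̂_st = 0.3825·0.354 + 0.2192·0.167 + 0.3983·0.396 ≈ 0.329744... → 0.3297.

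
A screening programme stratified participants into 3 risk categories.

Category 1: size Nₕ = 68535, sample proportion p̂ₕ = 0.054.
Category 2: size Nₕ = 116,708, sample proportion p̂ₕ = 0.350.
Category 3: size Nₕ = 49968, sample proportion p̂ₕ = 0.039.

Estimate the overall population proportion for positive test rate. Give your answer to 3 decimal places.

Wₕ = Nₕ/N with N = 235211: 0.2914, 0.4962, 0.2124.
p̂_st = 0.2914·0.054 + 0.4962·0.350 + 0.2124·0.039 ≈ 0.19768... → 0.198.

0.198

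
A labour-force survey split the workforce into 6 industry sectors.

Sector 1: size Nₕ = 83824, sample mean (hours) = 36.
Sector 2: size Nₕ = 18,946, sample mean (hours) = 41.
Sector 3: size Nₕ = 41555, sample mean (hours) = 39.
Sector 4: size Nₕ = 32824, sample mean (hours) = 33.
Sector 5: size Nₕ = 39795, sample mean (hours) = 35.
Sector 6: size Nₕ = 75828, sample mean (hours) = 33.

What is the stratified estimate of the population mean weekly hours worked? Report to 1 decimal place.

N = 83824 + 18946 + 41555 + 32824 + 39795 + 75828 = 292772.
Overall mean = Σ (Nₕ/N)·x̄ₕ — weight by population share, not a simple average.
Σ Nₕx̄ₕ = 83824·36 + 18946·41 + 41555·39 + 32824·33 + 39795·35 + 75828·33 = 3017664 + 776786 + 1620645 + 1083192 + 1392825 + 2502324 = 10393436.
Divide by N: 10393436 / 292772 = 35.500... → 35.5.

35.5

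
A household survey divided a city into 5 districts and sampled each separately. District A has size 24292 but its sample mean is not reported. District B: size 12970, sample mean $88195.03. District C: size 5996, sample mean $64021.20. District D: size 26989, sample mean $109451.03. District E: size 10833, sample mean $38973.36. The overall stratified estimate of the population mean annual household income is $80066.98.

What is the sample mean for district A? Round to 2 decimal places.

Σ Nₕx̄ₕ = N·μ, so 24292·x̄_A = 81080·80066.98 − (12970·88195.03 + 5996·64021.20 + 26989·109451.03 + 10833·38973.36).
= 6491830738.4 − 4903932911.85 = 1587897826.55.
x̄_A = 1587897826.55 / 24292 = 65367.1096... → 65367.11.

65367.11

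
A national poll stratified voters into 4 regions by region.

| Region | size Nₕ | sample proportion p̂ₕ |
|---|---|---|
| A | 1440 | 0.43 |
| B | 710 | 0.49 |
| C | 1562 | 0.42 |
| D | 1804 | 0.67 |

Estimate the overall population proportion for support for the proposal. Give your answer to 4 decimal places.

0.5134

Wₕ = Nₕ/N with N = 5516: 0.2611, 0.1287, 0.2832, 0.3270.
p̂_st = 0.2611·0.43 + 0.1287·0.49 + 0.2832·0.42 + 0.3270·0.67 ≈ 0.513383... → 0.5134.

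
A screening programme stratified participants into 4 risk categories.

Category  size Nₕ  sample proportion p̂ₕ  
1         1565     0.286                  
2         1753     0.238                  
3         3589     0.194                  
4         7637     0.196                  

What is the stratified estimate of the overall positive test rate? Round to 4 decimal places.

Wₕ = Nₕ/N with N = 14544: 0.1076, 0.1205, 0.2468, 0.5251.
p̂_st = 0.1076·0.286 + 0.1205·0.238 + 0.2468·0.194 + 0.5251·0.196 ≈ 0.210253... → 0.2103.

0.2103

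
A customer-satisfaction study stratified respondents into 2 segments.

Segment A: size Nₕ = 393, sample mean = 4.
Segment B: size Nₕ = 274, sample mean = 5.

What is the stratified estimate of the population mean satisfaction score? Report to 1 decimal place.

4.4

N = 393 + 274 = 667.
Weight each subgroup mean by Nₕ/N and sum.
Σ Nₕx̄ₕ = 393·4 + 274·5 = 1572 + 1370 = 2942.
Divide by N: 2942 / 667 = 4.411... → 4.4.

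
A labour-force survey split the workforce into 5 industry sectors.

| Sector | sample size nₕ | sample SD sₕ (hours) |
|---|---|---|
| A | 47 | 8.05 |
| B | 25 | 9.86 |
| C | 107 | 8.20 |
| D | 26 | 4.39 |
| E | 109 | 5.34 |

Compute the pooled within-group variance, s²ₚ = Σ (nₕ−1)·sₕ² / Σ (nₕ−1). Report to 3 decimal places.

A: (47−1)·8.05² = 46·64.8025 = 2980.915
B: (25−1)·9.86² = 24·97.2196 = 2333.2704
C: (107−1)·8.20² = 106·67.24 = 7127.44
D: (26−1)·4.39² = 25·19.2721 = 481.8025
E: (109−1)·5.34² = 108·28.5156 = 3079.6848
Numerator = 16003.1127; denominator = Σ(nₕ−1) = 309.
s²ₚ = 16003.1127/309 = 51.79001... → 51.790.

51.790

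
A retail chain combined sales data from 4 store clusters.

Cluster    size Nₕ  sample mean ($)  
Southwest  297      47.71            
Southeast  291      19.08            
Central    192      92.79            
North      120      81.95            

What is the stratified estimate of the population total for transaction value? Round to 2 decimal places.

Southwest: 297·47.71 = 14169.87
Southeast: 291·19.08 = 5552.28
Central: 192·92.79 = 17815.68
North: 120·81.95 = 9834
τ̂ = Σ Nₕx̄ₕ = 47371.83.

47371.83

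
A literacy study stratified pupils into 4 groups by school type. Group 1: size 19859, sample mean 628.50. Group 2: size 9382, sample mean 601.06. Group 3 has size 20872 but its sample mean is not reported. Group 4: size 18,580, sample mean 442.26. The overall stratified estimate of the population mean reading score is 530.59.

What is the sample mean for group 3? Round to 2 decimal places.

484.39

N = 19859 + 9382 + 20872 + 18580 = 68693.
Overall total = μ·N = 530.59·68693 = 36447818.87.
Subtract the known strata: 19859·628.50 + 9382·601.06 + 18580·442.26 = 26337717.22.
Remaining total for group 3: 36447818.87 − 26337717.22 = 10110101.65.
Divide by its size: 10110101.65 / 20872 = 484.3859... → 484.39.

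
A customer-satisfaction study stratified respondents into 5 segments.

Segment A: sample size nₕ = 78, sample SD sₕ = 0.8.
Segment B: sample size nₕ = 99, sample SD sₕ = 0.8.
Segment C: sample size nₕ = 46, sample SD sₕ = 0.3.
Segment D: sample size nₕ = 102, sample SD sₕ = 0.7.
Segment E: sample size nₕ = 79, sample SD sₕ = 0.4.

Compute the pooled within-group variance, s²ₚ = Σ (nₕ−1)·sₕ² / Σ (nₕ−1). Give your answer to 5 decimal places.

A: (78−1)·0.8² = 77·0.64 = 49.28
B: (99−1)·0.8² = 98·0.64 = 62.72
C: (46−1)·0.3² = 45·0.09 = 4.05
D: (102−1)·0.7² = 101·0.49 = 49.49
E: (79−1)·0.4² = 78·0.16 = 12.48
Numerator = 178.02; denominator = Σ(nₕ−1) = 399.
s²ₚ = 178.02/399 = 0.4461654... → 0.44617.

0.44617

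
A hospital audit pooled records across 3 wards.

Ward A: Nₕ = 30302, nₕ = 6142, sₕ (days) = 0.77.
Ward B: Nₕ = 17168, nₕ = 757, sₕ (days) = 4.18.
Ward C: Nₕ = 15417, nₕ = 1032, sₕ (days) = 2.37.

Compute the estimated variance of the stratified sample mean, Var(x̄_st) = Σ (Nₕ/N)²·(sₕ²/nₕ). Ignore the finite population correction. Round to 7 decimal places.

0.0020697

N = 62887; Wₕ = Nₕ/N.
ward A: (30302/62887)²·0.77²/6142 = 0.0000224126
ward B: (17168/62887)²·4.18²/757 = 0.0017201818
ward C: (15417/62887)²·2.37²/1032 = 0.0003271109
Sum = 0.0020697052 → 0.0020697.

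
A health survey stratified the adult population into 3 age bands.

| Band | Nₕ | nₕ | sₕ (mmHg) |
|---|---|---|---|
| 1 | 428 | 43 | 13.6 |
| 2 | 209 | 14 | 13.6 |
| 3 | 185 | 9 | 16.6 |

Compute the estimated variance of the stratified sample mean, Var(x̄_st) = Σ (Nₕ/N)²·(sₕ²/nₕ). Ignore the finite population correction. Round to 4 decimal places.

N = 822; Wₕ = Nₕ/N.
band 1: (428/822)²·13.6²/43 = 1.1661469
band 2: (209/822)²·13.6²/14 = 0.8540803
band 3: (185/822)²·16.6²/9 = 1.5508632
Sum = 3.5710904 → 3.5711.

3.5711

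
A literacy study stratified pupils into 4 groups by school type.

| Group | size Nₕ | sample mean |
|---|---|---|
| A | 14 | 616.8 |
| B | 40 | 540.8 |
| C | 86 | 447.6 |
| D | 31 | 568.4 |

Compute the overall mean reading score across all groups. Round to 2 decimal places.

505.15

N = 14 + 40 + 86 + 31 = 171.
Overall mean = Σ (Nₕ/N)·x̄ₕ — weight by population share, not a simple average.
Σ Nₕx̄ₕ = 14·616.8 + 40·540.8 + 86·447.6 + 31·568.4 = 8635.2 + 21632 + 38493.6 + 17620.4 = 86381.2.
Divide by N: 86381.2 / 171 = 505.1532... → 505.15.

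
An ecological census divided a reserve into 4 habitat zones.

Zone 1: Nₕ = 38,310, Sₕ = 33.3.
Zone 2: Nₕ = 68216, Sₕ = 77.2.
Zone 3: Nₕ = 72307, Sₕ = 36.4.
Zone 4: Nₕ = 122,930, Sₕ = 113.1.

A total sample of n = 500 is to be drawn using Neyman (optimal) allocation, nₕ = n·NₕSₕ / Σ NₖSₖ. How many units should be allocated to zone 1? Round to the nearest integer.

28

Σ NₕSₕ = 38310·33.3 + 68216·77.2 + 72307·36.4 + 122930·113.1 = 23077356.
Share for 1: 1275723/23077356 = 0.05528.
n_1 = 500 × 0.05528 = 27.640... → 28.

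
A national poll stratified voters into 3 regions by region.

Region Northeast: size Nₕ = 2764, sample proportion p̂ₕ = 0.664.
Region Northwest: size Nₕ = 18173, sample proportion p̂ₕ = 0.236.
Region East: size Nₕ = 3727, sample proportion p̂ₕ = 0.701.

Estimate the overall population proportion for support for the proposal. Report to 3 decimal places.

0.354

N = 2764 + 18173 + 3727 = 24664.
Overall proportion = Σ (Nₕ/N)·p̂ₕ.
Σ Nₕp̂ₕ = 1835.296 + 4288.828 + 2612.627 = 8736.751.
8736.751 / 24664 = 0.35423... → 0.354.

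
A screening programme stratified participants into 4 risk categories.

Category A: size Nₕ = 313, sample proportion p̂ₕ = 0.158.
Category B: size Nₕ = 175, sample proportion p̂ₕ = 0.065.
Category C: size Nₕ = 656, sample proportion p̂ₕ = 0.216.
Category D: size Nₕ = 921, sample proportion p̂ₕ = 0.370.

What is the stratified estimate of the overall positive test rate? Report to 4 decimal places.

Wₕ = Nₕ/N with N = 2065: 0.1516, 0.0847, 0.3177, 0.4460.
p̂_st = 0.1516·0.158 + 0.0847·0.065 + 0.3177·0.216 + 0.4460·0.370 ≈ 0.263097... → 0.2631.

0.2631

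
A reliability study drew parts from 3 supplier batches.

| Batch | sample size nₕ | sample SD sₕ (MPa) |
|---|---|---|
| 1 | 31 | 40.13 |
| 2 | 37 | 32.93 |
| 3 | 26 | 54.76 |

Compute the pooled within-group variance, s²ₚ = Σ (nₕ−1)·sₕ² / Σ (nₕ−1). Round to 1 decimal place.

Degrees of freedom: 30 + 36 + 25 = 91.
Σ(nₕ−1)sₕ² = 30·1610.4169 + 36·1084.3849 + 25·2998.6576 = 162316.8034.
s²ₚ = 162316.8034 / 91 = 1783.701... → 1783.7.

1783.7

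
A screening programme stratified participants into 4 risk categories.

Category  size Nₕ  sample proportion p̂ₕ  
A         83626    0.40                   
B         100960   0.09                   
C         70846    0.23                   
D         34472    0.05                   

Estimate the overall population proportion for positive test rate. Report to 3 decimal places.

Wₕ = Nₕ/N with N = 289904: 0.2885, 0.3483, 0.2444, 0.1189.
p̂_st = 0.2885·0.40 + 0.3483·0.09 + 0.2444·0.23 + 0.1189·0.05 ≈ 0.20888... → 0.209.

0.209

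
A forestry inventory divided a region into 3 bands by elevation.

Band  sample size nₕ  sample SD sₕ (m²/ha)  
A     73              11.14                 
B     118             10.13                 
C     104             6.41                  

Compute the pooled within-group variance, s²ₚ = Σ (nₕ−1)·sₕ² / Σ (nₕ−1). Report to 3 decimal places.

Degrees of freedom: 72 + 117 + 103 = 292.
Σ(nₕ−1)sₕ² = 72·124.0996 + 117·102.6169 + 103·41.0881 = 25173.4228.
s²ₚ = 25173.4228 / 292 = 86.21035... → 86.210.

86.210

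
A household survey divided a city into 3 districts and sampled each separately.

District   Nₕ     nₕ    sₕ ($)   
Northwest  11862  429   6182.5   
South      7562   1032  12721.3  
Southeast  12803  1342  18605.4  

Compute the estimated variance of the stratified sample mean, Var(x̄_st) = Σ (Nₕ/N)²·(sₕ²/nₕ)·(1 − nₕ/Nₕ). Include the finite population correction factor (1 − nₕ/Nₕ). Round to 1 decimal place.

N = 32227. Term for each stratum: Wₕ²sₕ²/nₕ·(1−nₕ/Nₕ).
Var(x̄_st) = 11634.5428 + 7455.7852 + 36443.4939 = 55533.8219 → 55533.8.

55533.8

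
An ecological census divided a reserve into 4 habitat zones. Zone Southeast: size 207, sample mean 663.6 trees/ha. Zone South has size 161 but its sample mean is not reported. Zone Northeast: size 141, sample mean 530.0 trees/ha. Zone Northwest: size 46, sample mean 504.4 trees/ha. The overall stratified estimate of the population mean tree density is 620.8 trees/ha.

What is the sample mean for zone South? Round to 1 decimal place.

678.5

Σ Nₕx̄ₕ = N·μ, so 161·x̄_South = 555·620.8 − (207·663.6 + 141·530.0 + 46·504.4).
= 344544 − 235297.6 = 109246.4.
x̄_South = 109246.4 / 161 = 678.549... → 678.5.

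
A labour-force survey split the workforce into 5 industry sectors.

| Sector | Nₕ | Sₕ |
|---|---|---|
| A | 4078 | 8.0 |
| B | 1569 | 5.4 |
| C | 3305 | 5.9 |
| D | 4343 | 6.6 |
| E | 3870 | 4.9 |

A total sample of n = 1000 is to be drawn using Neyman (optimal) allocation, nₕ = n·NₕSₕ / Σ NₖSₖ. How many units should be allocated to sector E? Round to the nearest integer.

A: NₕSₕ = 4078·8.0 = 32624
B: NₕSₕ = 1569·5.4 = 8472.6
C: NₕSₕ = 3305·5.9 = 19499.5
D: NₕSₕ = 4343·6.6 = 28663.8
E: NₕSₕ = 3870·4.9 = 18963
Σ NₕSₕ = 108222.9.
n_E = 1000·18963/108222.9 = 175.222... → 175.

175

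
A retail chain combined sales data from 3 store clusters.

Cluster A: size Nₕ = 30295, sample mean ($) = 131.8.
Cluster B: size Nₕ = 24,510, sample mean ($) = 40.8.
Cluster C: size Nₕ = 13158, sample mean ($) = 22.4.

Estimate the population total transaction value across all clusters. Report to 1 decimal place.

5287628.2

A: 30295·131.8 = 3992881
B: 24510·40.8 = 1000008
C: 13158·22.4 = 294739.2
τ̂ = Σ Nₕx̄ₕ = 5287628.2.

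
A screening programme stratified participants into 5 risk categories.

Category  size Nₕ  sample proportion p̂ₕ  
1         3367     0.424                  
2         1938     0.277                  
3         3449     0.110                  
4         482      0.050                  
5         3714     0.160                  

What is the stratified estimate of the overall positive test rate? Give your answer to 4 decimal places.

0.2287

Wₕ = Nₕ/N with N = 12950: 0.2600, 0.1497, 0.2663, 0.0372, 0.2868.
p̂_st = 0.2600·0.424 + 0.1497·0.277 + 0.2663·0.110 + 0.0372·0.050 + 0.2868·0.160 ≈ 0.228739... → 0.2287.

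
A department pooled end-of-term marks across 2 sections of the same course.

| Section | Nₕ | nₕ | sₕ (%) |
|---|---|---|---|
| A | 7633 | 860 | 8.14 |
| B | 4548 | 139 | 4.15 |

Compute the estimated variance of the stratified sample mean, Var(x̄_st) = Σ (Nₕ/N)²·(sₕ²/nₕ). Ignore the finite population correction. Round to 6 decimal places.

N = 12181. Term for each stratum: Wₕ²sₕ²/nₕ.
Var(x̄_st) = 0.030253456 + 0.017272548 = 0.047526005 → 0.047526.

0.047526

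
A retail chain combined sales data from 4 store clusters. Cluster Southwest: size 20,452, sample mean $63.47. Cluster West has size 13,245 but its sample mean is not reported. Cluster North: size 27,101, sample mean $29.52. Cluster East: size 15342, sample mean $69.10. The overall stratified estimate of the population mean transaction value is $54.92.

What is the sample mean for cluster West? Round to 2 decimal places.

77.26

N = 20452 + 13245 + 27101 + 15342 = 76140.
Overall total = μ·N = 54.92·76140 = 4181608.8.
Subtract the known strata: 20452·63.47 + 27101·29.52 + 15342·69.10 = 3158242.16.
Remaining total for cluster West: 4181608.8 − 3158242.16 = 1023366.64.
Divide by its size: 1023366.64 / 13245 = 77.2644... → 77.26.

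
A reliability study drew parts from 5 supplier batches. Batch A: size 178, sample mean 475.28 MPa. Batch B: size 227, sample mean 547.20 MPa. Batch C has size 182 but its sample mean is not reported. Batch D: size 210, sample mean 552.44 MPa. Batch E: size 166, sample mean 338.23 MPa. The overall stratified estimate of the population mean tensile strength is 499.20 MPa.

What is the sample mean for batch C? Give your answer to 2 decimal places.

548.11

N = 178 + 227 + 182 + 210 + 166 = 963.
Overall total = μ·N = 499.20·963 = 480729.6.
Subtract the known strata: 178·475.28 + 227·547.20 + 210·552.44 + 166·338.23 = 380972.82.
Remaining total for batch C: 480729.6 − 380972.82 = 99756.78.
Divide by its size: 99756.78 / 182 = 548.1142... → 548.11.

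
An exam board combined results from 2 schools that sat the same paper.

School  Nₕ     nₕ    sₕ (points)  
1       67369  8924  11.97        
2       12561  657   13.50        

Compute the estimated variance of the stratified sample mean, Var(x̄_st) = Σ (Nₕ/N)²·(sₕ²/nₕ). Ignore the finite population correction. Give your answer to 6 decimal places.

0.018257

N = 79930; Wₕ = Nₕ/N.
school 1: (67369/79930)²·11.97²/8924 = 0.011405894
school 2: (12561/79930)²·13.50²/657 = 0.006850637
Sum = 0.018256531 → 0.018257.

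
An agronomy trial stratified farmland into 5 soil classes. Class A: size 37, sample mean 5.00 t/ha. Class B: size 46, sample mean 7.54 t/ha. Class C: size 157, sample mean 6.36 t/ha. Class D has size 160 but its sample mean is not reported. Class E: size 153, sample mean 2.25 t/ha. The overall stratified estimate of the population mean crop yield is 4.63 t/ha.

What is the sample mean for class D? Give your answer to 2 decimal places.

Σ Nₕx̄ₕ = N·μ, so 160·x̄_D = 553·4.63 − (37·5.00 + 46·7.54 + 157·6.36 + 153·2.25).
= 2560.39 − 1874.61 = 685.78.
x̄_D = 685.78 / 160 = 4.2861... → 4.29.

4.29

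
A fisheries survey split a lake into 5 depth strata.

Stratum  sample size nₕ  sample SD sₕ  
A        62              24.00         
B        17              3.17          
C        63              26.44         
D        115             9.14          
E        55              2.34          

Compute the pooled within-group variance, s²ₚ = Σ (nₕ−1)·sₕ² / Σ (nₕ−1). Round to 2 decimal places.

A: (62−1)·24.00² = 61·576 = 35136
B: (17−1)·3.17² = 16·10.0489 = 160.7824
C: (63−1)·26.44² = 62·699.0736 = 43342.5632
D: (115−1)·9.14² = 114·83.5396 = 9523.5144
E: (55−1)·2.34² = 54·5.4756 = 295.6824
Numerator = 88458.5424; denominator = Σ(nₕ−1) = 307.
s²ₚ = 88458.5424/307 = 288.1386... → 288.14.

288.14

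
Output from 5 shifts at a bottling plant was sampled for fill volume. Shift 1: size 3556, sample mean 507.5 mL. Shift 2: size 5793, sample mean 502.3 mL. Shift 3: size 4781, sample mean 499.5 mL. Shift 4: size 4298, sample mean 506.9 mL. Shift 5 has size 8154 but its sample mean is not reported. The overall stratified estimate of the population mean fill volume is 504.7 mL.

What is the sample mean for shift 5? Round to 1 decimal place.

507.1

Σ Nₕx̄ₕ = N·μ, so 8154·x̄_5 = 26582·504.7 − (3556·507.5 + 5793·502.3 + 4781·499.5 + 4298·506.9).
= 13415935.4 − 9281259.6 = 4134675.8.
x̄_5 = 4134675.8 / 8154 = 507.073... → 507.1.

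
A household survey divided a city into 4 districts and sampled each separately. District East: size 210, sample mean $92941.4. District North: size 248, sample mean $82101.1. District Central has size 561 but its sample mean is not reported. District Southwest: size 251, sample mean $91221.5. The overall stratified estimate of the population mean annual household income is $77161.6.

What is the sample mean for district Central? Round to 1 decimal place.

62780.5

Σ Nₕx̄ₕ = N·μ, so 561·x̄_Central = 1270·77161.6 − (210·92941.4 + 248·82101.1 + 251·91221.5).
= 97995232 − 62775363.3 = 35219868.7.
x̄_Central = 35219868.7 / 561 = 62780.515... → 62780.5.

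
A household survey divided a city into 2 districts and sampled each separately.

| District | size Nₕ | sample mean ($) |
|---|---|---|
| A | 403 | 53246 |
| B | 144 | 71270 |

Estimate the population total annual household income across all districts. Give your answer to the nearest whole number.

A: 403·53246 = 21458138
B: 144·71270 = 10262880
τ̂ = Σ Nₕx̄ₕ = 31721018.

31721018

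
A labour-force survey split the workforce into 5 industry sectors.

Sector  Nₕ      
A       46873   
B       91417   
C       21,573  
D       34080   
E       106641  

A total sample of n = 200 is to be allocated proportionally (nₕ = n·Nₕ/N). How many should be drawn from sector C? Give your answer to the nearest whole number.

14

Share of sector C = 21573/300584 = 0.07177.
Allocate 200 × 0.07177 = 14.354... → 14.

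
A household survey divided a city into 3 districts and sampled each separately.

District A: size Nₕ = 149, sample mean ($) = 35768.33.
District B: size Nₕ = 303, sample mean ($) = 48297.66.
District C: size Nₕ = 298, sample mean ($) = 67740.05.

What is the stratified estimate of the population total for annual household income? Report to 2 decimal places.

A: 149·35768.33 = 5329481.17
B: 303·48297.66 = 14634190.98
C: 298·67740.05 = 20186534.9
τ̂ = Σ Nₕx̄ₕ = 40150207.05.

40150207.05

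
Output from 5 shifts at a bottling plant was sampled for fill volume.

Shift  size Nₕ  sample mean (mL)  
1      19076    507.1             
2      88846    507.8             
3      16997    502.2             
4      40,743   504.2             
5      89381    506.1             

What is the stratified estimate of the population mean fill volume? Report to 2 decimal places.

506.20

x̄_st = (Σ Nₕx̄ₕ) / (Σ Nₕ) = (19076·507.1 + 88846·507.8 + 16997·502.2 + 40743·504.2 + 89381·506.1) / 255043
= 129103676.5 / 255043 = 506.2036... → 506.20.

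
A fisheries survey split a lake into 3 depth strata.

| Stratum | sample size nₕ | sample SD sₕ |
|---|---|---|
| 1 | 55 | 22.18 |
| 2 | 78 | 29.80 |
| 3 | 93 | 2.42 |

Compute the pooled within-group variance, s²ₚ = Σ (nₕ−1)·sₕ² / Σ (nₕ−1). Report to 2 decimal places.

428.18

1: (55−1)·22.18² = 54·491.9524 = 26565.4296
2: (78−1)·29.80² = 77·888.04 = 68379.08
3: (93−1)·2.42² = 92·5.8564 = 538.7888
Numerator = 95483.2984; denominator = Σ(nₕ−1) = 223.
s²ₚ = 95483.2984/223 = 428.1762... → 428.18.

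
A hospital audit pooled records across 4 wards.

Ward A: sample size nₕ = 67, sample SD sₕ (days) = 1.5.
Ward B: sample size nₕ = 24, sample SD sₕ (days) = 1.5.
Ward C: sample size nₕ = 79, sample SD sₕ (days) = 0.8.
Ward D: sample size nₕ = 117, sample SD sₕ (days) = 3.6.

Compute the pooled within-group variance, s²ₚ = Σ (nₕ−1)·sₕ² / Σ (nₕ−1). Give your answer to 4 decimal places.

A: (67−1)·1.5² = 66·2.25 = 148.5
B: (24−1)·1.5² = 23·2.25 = 51.75
C: (79−1)·0.8² = 78·0.64 = 49.92
D: (117−1)·3.6² = 116·12.96 = 1503.36
Numerator = 1753.53; denominator = Σ(nₕ−1) = 283.
s²ₚ = 1753.53/283 = 6.196219... → 6.1962.

6.1962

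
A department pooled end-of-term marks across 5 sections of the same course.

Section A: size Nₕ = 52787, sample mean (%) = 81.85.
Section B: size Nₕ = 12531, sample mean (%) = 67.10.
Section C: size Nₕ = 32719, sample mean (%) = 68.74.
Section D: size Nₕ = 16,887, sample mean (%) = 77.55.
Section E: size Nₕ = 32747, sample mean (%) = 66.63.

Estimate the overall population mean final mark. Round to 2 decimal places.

73.83

N = 147671; weights Wₕ = Nₕ/N = (0.3575, 0.0849, 0.2216, 0.1144, 0.2218).
x̄_st = Σ Wₕ·x̄ₕ = 0.3575·81.85 + 0.0849·67.10 + 0.2216·68.74 + 0.1144·77.55 + 0.2218·66.63 ≈ 73.8267...
→ 73.83.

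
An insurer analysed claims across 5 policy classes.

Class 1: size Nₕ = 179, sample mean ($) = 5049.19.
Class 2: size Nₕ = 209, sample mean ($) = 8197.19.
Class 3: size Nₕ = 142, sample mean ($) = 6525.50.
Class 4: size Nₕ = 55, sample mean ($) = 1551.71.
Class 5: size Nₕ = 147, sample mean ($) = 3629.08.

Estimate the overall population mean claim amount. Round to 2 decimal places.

5686.42

N = 179 + 209 + 142 + 55 + 147 = 732.
The stratified mean weights each stratum mean by its population share Nₕ/N.
Σ Nₕx̄ₕ = 179·5049.19 + 209·8197.19 + 142·6525.50 + 55·1551.71 + 147·3629.08 = 903805.01 + 1713212.71 + 926621 + 85344.05 + 533474.76 = 4162457.53.
Divide by N: 4162457.53 / 732 = 5686.4174... → 5686.42.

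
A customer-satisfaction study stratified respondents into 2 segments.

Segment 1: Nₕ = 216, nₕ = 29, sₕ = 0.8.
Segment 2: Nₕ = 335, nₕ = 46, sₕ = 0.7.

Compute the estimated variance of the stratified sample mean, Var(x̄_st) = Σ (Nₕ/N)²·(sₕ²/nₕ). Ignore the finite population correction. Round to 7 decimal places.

N = 551. Term for each stratum: Wₕ²sₕ²/nₕ.
Var(x̄_st) = 0.0033914567 + 0.0039375372 = 0.0073289939 → 0.0073290.

0.0073290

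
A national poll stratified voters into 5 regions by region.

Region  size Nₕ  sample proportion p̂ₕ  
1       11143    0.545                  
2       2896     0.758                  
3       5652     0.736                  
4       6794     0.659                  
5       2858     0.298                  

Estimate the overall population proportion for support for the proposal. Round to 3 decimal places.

Wₕ = Nₕ/N with N = 29343: 0.3797, 0.0987, 0.1926, 0.2315, 0.0974.
p̂_st = 0.3797·0.545 + 0.0987·0.758 + 0.1926·0.736 + 0.2315·0.659 + 0.0974·0.298 ≈ 0.60515... → 0.605.

0.605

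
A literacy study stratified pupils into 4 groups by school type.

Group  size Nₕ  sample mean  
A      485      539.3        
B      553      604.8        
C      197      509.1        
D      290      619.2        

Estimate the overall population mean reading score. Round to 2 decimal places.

N = 485 + 553 + 197 + 290 = 1525.
Overall mean = Σ (Nₕ/N)·x̄ₕ — weight by population share, not a simple average.
Σ Nₕx̄ₕ = 485·539.3 + 553·604.8 + 197·509.1 + 290·619.2 = 261560.5 + 334454.4 + 100292.7 + 179568 = 875875.6.
Divide by N: 875875.6 / 1525 = 574.3447... → 574.34.

574.34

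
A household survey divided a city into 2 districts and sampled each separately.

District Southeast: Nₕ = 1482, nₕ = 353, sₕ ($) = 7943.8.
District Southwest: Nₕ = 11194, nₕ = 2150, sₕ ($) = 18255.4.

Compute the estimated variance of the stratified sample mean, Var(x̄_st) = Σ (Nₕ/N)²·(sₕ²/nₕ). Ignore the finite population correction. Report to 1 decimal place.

N = 12676; Wₕ = Nₕ/N.
district Southeast: (1482/12676)²·7943.8²/353 = 2443.5084
district Southwest: (11194/12676)²·18255.4²/2150 = 120878.8698
Sum = 123322.3783 → 123322.4.

123322.4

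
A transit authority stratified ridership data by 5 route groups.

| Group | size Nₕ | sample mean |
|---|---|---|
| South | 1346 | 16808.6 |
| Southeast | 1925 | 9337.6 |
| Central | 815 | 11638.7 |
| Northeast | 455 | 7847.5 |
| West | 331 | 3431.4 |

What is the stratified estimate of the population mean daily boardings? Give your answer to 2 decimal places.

11246.14

N = 1346 + 1925 + 815 + 455 + 331 = 4872.
Weight each subgroup mean by Nₕ/N and sum.
Σ Nₕx̄ₕ = 1346·16808.6 + 1925·9337.6 + 815·11638.7 + 455·7847.5 + 331·3431.4 = 22624375.6 + 17974880 + 9485540.5 + 3570612.5 + 1135793.4 = 54791202.
Divide by N: 54791202 / 4872 = 11246.1416... → 11246.14.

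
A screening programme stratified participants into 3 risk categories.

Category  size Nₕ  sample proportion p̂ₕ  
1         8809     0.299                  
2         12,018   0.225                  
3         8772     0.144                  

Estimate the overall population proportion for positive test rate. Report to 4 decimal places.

0.2230

Wₕ = Nₕ/N with N = 29599: 0.2976, 0.4060, 0.2964.
p̂_st = 0.2976·0.299 + 0.4060·0.225 + 0.2964·0.144 ≈ 0.223018... → 0.2230.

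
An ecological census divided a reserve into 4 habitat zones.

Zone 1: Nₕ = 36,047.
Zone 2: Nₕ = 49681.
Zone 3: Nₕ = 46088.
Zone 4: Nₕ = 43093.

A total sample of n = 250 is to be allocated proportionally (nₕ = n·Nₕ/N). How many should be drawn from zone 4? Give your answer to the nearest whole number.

N = 36047 + 49681 + 46088 + 43093 = 174909.
n_4 = 250·43093/174909 = 61.593... → 62.

62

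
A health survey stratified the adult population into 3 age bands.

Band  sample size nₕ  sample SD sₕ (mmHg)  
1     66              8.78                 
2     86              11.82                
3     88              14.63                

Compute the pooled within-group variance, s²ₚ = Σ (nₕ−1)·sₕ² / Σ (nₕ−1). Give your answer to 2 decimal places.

149.82

Degrees of freedom: 65 + 85 + 87 = 237.
Σ(nₕ−1)sₕ² = 65·77.0884 + 85·139.7124 + 87·214.0369 = 35507.5103.
s²ₚ = 35507.5103 / 237 = 149.8207... → 149.82.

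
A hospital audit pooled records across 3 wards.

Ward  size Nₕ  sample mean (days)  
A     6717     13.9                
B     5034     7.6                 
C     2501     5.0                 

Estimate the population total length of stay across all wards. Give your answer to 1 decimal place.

A: 6717·13.9 = 93366.3
B: 5034·7.6 = 38258.4
C: 2501·5.0 = 12505
τ̂ = Σ Nₕx̄ₕ = 144129.7.

144129.7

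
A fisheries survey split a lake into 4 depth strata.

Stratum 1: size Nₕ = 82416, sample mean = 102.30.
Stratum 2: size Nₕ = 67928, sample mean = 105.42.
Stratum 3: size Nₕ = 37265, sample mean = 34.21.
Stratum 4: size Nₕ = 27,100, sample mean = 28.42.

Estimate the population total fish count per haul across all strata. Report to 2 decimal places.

17637144.21

Estimate total by summing Nₕ·x̄ₕ over strata.
82416·102.30 + 67928·105.42 + 37265·34.21 + 27100·28.42 = 8431156.8 + 7160969.76 + 1274835.65 + 770182 = 17637144.21.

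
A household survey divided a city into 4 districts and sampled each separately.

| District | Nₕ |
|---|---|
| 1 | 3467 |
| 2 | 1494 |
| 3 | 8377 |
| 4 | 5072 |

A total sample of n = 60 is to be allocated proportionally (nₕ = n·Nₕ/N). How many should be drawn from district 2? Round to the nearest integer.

5

Share of district 2 = 1494/18410 = 0.08115.
Allocate 60 × 0.08115 = 4.869... → 5.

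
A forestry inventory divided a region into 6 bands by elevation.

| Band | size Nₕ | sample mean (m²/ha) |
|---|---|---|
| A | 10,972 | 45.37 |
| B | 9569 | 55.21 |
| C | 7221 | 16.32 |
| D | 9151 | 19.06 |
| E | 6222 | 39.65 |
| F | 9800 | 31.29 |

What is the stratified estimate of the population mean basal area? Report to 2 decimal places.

N = 52935; weights Wₕ = Nₕ/N = (0.2073, 0.1808, 0.1364, 0.1729, 0.1175, 0.1851).
x̄_st = Σ Wₕ·x̄ₕ = 0.2073·45.37 + 0.1808·55.21 + 0.1364·16.32 + 0.1729·19.06 + 0.1175·39.65 + 0.1851·31.29 ≈ 35.3587...
→ 35.36.

35.36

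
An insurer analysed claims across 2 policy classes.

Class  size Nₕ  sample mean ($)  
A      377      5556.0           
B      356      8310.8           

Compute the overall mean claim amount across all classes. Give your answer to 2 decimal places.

6893.94

N = 377 + 356 = 733.
The stratified mean weights each stratum mean by its population share Nₕ/N.
Σ Nₕx̄ₕ = 377·5556.0 + 356·8310.8 = 2094612 + 2958644.8 = 5053256.8.
Divide by N: 5053256.8 / 733 = 6893.9383... → 6893.94.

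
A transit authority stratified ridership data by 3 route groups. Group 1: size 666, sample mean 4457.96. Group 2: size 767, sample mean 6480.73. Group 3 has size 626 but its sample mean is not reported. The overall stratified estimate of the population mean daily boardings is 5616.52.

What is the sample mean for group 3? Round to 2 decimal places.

5790.25

N = 666 + 767 + 626 = 2059.
Overall total = μ·N = 5616.52·2059 = 11564414.68.
Subtract the known strata: 666·4457.96 + 767·6480.73 = 7939721.27.
Remaining total for group 3: 11564414.68 − 7939721.27 = 3624693.41.
Divide by its size: 3624693.41 / 626 = 5790.2451... → 5790.25.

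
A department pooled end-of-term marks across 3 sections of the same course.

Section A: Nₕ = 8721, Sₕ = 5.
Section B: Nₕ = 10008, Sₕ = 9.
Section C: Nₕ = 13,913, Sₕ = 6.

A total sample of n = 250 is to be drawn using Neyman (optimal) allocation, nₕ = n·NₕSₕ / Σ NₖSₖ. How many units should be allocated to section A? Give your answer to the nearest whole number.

50

A: NₕSₕ = 8721·5 = 43605
B: NₕSₕ = 10008·9 = 90072
C: NₕSₕ = 13913·6 = 83478
Σ NₕSₕ = 217155.
n_A = 250·43605/217155 = 50.200... → 50.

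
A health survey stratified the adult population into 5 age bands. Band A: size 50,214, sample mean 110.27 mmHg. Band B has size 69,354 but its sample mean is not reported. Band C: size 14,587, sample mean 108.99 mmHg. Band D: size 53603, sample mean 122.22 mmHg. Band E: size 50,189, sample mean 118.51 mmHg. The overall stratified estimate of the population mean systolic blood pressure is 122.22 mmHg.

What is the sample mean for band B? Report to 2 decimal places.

N = 50214 + 69354 + 14587 + 53603 + 50189 = 237947.
Overall total = μ·N = 122.22·237947 = 29081882.34.
Subtract the known strata: 50214·110.27 + 14587·108.99 + 53603·122.22 + 50189·118.51 = 19626191.96.
Remaining total for band B: 29081882.34 − 19626191.96 = 9455690.38.
Divide by its size: 9455690.38 / 69354 = 136.3395... → 136.34.

136.34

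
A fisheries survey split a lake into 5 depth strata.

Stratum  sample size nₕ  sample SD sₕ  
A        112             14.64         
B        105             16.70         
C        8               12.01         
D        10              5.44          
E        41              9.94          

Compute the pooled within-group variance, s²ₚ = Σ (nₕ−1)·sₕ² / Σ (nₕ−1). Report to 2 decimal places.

Degrees of freedom: 111 + 104 + 7 + 9 + 40 = 271.
Σ(nₕ−1)sₕ² = 111·214.3296 + 104·278.89 + 7·144.2401 + 9·29.5936 + 40·98.8036 = 58023.3127.
s²ₚ = 58023.3127 / 271 = 214.1082... → 214.11.

214.11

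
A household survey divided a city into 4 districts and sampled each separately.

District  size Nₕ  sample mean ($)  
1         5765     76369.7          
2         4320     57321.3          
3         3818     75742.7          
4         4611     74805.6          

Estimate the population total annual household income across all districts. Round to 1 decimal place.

1322013586.7

Estimate total by summing Nₕ·x̄ₕ over strata.
5765·76369.7 + 4320·57321.3 + 3818·75742.7 + 4611·74805.6 = 440271320.5 + 247628016 + 289185628.6 + 344928621.6 = 1322013586.7.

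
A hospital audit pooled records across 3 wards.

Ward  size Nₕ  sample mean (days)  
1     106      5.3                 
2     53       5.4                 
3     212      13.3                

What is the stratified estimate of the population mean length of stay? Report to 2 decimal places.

x̄_st = (Σ Nₕx̄ₕ) / (Σ Nₕ) = (106·5.3 + 53·5.4 + 212·13.3) / 371
= 3667.6 / 371 = 9.8857... → 9.89.

9.89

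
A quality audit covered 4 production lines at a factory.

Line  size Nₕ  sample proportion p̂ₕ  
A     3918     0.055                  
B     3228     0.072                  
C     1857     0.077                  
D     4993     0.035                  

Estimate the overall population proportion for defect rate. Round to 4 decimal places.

Wₕ = Nₕ/N with N = 13996: 0.2799, 0.2306, 0.1327, 0.3567.
p̂_st = 0.2799·0.055 + 0.2306·0.072 + 0.1327·0.077 + 0.3567·0.035 ≈ 0.054705... → 0.0547.

0.0547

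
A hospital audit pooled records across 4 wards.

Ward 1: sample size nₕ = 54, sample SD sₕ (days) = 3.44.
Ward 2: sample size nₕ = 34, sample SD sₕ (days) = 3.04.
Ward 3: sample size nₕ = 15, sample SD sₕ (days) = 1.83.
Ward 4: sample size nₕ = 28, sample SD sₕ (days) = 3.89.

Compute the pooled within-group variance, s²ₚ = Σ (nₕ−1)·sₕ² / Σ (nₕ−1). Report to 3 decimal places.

1: (54−1)·3.44² = 53·11.8336 = 627.1808
2: (34−1)·3.04² = 33·9.2416 = 304.9728
3: (15−1)·1.83² = 14·3.3489 = 46.8846
4: (28−1)·3.89² = 27·15.1321 = 408.5667
Numerator = 1387.6049; denominator = Σ(nₕ−1) = 127.
s²ₚ = 1387.6049/127 = 10.92602... → 10.926.

10.926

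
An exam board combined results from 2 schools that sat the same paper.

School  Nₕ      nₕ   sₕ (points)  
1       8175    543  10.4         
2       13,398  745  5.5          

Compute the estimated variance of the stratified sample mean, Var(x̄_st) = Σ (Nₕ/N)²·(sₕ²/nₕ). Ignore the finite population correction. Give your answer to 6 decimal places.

0.044265

N = 21573; Wₕ = Nₕ/N.
school 1: (8175/21573)²·10.4²/543 = 0.028603639
school 2: (13398/21573)²·5.5²/745 = 0.015661306
Sum = 0.044264944 → 0.044265.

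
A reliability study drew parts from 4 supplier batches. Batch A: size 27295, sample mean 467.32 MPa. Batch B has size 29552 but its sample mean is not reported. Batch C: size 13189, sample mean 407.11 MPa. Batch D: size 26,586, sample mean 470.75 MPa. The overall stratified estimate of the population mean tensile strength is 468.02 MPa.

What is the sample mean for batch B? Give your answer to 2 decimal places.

493.39

N = 27295 + 29552 + 13189 + 26586 = 96622.
Overall total = μ·N = 468.02·96622 = 45221028.44.
Subtract the known strata: 27295·467.32 + 13189·407.11 + 26586·470.75 = 30640232.69.
Remaining total for batch B: 45221028.44 − 30640232.69 = 14580795.75.
Divide by its size: 14580795.75 / 29552 = 493.3946... → 493.39.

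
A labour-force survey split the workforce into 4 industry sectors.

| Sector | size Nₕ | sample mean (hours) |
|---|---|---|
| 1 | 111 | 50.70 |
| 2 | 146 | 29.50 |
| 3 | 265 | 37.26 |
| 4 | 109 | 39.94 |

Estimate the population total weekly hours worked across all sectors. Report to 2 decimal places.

24162.06

Population total = Σ Nₕ·x̄ₕ (each stratum's size times its mean).
111·50.70 + 146·29.50 + 265·37.26 + 109·39.94 = 5627.7 + 4307 + 9873.9 + 4353.46 = 24162.06.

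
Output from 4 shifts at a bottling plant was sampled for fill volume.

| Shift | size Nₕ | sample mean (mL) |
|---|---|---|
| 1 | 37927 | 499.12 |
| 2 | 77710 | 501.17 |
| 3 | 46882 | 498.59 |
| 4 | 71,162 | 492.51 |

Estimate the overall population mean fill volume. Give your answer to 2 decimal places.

497.68

N = 37927 + 77710 + 46882 + 71162 = 233681.
Weight each subgroup mean by Nₕ/N and sum.
Σ Nₕx̄ₕ = 37927·499.12 + 77710·501.17 + 46882·498.59 + 71162·492.51 = 18930124.24 + 38945920.7 + 23374896.38 + 35047996.62 = 116298937.94.
Divide by N: 116298937.94 / 233681 = 497.6825... → 497.68.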